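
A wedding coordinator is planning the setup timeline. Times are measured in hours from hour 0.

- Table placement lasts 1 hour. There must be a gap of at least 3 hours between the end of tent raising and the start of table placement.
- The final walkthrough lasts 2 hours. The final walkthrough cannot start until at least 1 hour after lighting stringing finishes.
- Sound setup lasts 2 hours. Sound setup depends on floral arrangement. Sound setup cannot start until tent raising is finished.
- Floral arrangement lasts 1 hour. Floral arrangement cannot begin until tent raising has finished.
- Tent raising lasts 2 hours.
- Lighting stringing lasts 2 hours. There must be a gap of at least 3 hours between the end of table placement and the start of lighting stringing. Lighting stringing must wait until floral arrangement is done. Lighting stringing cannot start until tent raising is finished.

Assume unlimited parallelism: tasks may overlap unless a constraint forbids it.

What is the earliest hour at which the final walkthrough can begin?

12

Tent raising can start immediately at hour 0; it finishes at hour 2.
Floral arrangement cannot begin until tent raising (finishes hour 2). It runs from hour 2 to 2 + 1 = hour 3.
Table placement cannot begin until tent raising (finishes hour 2, plus 3-hour gap → hour 5). It runs from hour 5 to 5 + 1 = hour 6.
Lighting stringing has to wait for table placement (finishes hour 6, plus 3-hour gap → hour 9); floral arrangement (finishes hour 3); tent raising (finishes hour 2). The latest of these is hour 9, so lighting stringing runs hour 9 to 9 + 2 = hour 11.
The final walkthrough waits on lighting stringing (finishes hour 11, plus 1-hour gap → hour 12), so the earliest it can start is hour 12.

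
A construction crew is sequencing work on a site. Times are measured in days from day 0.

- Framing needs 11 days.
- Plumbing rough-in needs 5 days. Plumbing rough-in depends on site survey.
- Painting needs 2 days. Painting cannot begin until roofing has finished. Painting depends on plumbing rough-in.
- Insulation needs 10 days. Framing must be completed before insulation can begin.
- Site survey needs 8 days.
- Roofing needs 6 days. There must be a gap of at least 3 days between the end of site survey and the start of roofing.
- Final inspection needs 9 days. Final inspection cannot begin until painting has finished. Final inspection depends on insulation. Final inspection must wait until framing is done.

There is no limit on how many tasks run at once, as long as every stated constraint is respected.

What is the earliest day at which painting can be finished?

19

Site survey has no prerequisites, so it starts at day 0 and finishes at day 8.
After site survey (finishes day 8), plumbing rough-in can start at day 8 and finishes at day 13.
Roofing waits on site survey (finishes day 8, plus 3-day gap → day 11), so it starts at day 11 and finishes at 11 + 6 = day 17.
For painting: roofing (finishes day 17); plumbing rough-in (finishes day 13). Taking the maximum gives a start of day 17, and it finishes at 17 + 2 = day 19.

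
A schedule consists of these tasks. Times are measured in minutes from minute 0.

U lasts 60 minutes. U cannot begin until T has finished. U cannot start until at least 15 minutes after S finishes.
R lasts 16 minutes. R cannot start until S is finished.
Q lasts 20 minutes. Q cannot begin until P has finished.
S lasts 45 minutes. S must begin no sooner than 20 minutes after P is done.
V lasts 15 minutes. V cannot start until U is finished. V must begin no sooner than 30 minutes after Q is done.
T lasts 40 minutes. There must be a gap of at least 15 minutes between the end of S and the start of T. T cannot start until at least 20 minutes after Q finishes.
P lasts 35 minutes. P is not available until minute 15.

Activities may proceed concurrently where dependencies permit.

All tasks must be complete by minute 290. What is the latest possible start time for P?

60

V has no dependents, so it just needs to finish by minute 290. Starting by 290 − 15 = minute 275 achieves that.
U has to be done before V (must start by minute 275). That means finishing by minute 275, i.e. starting by 275 − 60 = minute 215.
T has to be done before U (must start by minute 215). That means finishing by minute 215, i.e. starting by 215 − 40 = minute 175.
For Q: T (must start by minute 175, minus 20-minute gap → minute 155); V (must start by minute 275, minus 30-minute gap → minute 245). The most restrictive is minute 155; with a 20-minute duration, Q must start by minute 135.
R has no dependents, so it just needs to finish by minute 290. Starting by 290 − 16 = minute 274 achieves that.
S must finish in time for R (must start by minute 274); T (must start by minute 175, minus 15-minute gap → minute 160); U (must start by minute 215, minus 15-minute gap → minute 200). The tightest is minute 160, so S must start by 160 − 45 = minute 115.
P feeds Q (must start by minute 135); S (must start by minute 115, minus 20-minute gap → minute 95). Taking the minimum, P must finish by minute 95 and start by 95 − 35 = minute 60.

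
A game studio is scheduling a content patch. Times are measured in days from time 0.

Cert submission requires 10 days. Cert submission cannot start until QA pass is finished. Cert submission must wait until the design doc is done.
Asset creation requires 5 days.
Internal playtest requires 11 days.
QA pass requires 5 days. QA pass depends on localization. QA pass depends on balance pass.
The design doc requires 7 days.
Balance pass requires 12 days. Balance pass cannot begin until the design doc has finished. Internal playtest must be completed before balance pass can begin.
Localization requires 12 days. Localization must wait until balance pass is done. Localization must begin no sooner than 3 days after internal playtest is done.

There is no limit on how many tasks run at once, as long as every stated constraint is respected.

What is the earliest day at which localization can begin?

23

Internal playtest has no prerequisites, so it starts at day 0 and finishes at day 11.
The design doc has no prerequisites, so it starts at day 0 and finishes at day 7.
Balance pass cannot start until the design doc (finishes day 7); internal playtest (finishes day 11). The controlling bound is day 11, so balance pass finishes at 11 + 12 = day 23.
Localization waits on balance pass (finishes day 23); internal playtest (finishes day 11, plus 3-day gap → day 14). The latest of these is day 23, which is the earliest localization can start.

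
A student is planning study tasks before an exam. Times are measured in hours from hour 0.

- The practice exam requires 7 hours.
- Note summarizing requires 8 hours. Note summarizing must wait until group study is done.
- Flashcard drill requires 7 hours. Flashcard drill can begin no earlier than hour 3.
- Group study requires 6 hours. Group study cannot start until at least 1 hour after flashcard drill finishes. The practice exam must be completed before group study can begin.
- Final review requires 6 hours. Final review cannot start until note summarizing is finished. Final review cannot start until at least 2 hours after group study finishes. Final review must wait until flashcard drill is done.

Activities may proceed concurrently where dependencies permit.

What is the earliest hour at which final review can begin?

The practice exam can start immediately at hour 0; it finishes at hour 7.
Flashcard drill waits on its own release at hour 3, so it starts at hour 3 and finishes at 3 + 7 = hour 10.
Group study cannot start until flashcard drill (finishes hour 10, plus 1-hour gap → hour 11); the practice exam (finishes hour 7). The controlling bound is hour 11, so group study finishes at 11 + 6 = hour 17.
After group study (finishes hour 17), note summarizing can start at hour 17 and finishes at hour 25.
Final review waits on note summarizing (finishes hour 25); group study (finishes hour 17, plus 2-hour gap → hour 19); flashcard drill (finishes hour 10). The latest of these is hour 25, which is the earliest final review can start.

25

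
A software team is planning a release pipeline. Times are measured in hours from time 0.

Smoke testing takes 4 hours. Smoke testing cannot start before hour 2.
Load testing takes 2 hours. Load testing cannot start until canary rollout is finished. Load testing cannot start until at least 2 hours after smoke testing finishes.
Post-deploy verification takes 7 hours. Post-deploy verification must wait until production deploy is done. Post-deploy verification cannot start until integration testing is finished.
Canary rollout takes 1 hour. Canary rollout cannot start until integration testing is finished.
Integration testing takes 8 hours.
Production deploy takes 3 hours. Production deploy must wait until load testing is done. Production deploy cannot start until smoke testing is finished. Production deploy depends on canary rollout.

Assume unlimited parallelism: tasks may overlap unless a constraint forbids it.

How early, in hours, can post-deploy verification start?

After its own release at hour 2, smoke testing can start at hour 2 and finishes at hour 6.
Integration testing can start immediately at hour 0; it finishes at hour 8.
After integration testing (finishes hour 8), canary rollout can start at hour 8 and finishes at hour 9.
For load testing: canary rollout (finishes hour 9); smoke testing (finishes hour 6, plus 2-hour gap → hour 8). Taking the maximum gives a start of hour 9, and it finishes at 9 + 2 = hour 11.
Production deploy needs all of load testing (finishes hour 11); smoke testing (finishes hour 6); canary rollout (finishes hour 9). That puts its earliest start at hour 11; it finishes at 11 + 3 = hour 14.
Post-deploy verification waits on production deploy (finishes hour 14); integration testing (finishes hour 8). The latest of these is hour 14, which is the earliest post-deploy verification can start.

14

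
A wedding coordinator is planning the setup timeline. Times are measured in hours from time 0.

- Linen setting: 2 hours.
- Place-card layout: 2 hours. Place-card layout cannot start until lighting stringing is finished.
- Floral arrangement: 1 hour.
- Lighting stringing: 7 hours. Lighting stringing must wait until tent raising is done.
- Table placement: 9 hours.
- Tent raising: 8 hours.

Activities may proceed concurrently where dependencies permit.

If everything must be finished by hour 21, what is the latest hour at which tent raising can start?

Place-card layout must finish by hour 21; it takes 2 hours, so it must start by 21 − 2 = hour 19.
Since place-card layout (must start by hour 19) depends on it, lighting stringing must finish by hour 19. Backing off its 7-hour duration gives a latest start of hour 12.
Tent raising must finish before lighting stringing (must start by hour 12). With an 8-hour duration, tent raising must start by 12 − 8 = hour 4.

4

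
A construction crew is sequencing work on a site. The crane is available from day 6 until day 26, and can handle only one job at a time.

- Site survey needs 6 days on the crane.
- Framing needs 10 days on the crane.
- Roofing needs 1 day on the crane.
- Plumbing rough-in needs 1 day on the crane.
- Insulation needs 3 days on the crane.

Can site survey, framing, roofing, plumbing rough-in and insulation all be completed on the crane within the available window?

The crane window is 26 − 6 = 20 days.
Running back to back, the jobs need 6 + 10 + 1 + 1 + 3 = 21 days on the crane.
Since 21 > 20, they cannot all fit.

No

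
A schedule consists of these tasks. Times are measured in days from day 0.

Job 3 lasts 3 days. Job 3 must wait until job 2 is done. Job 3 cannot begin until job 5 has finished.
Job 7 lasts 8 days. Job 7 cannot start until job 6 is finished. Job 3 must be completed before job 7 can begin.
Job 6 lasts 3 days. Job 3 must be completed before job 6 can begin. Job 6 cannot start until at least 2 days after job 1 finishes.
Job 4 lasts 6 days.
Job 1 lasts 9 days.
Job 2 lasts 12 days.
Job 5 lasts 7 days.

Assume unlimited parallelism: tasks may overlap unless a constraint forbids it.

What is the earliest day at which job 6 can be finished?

18

Job 5 has no prerequisites, so it starts at day 0 and finishes at day 7.
Job 2 can start immediately at day 0; it finishes at day 12.
For job 3: job 2 (finishes day 12); job 5 (finishes day 7). Taking the maximum gives a start of day 12, and it finishes at 12 + 3 = day 15.
Nothing blocks job 1, so it runs from day 0 to day 9.
Job 6 has to wait for job 3 (finishes day 15); job 1 (finishes day 9, plus 2-day gap → day 11). The latest of these is day 15, so job 6 runs day 15 to 15 + 3 = day 18.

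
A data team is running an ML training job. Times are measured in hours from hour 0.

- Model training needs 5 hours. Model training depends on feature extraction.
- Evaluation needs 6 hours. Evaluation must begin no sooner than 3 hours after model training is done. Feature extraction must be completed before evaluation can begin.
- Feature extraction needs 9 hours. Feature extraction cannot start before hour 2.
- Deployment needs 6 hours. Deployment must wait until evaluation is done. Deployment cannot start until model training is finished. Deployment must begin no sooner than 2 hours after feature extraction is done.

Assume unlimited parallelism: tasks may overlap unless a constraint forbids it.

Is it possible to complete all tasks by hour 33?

Feature extraction waits on its own release at hour 2, so it starts at hour 2 and finishes at 2 + 9 = hour 11.
Model training cannot begin until feature extraction (finishes hour 11). It runs from hour 11 to 11 + 5 = hour 16.
For evaluation: model training (finishes hour 16, plus 3-hour gap → hour 19); feature extraction (finishes hour 11). Taking the maximum gives a start of hour 19, and it finishes at 19 + 6 = hour 25.
Deployment has to wait for evaluation (finishes hour 25); model training (finishes hour 16); feature extraction (finishes hour 11, plus 2-hour gap → hour 13). The latest of these is hour 25, so deployment runs hour 25 to 25 + 6 = hour 31.
Every task is finished by hour 31, which is no later than the deadline of 33, so the schedule is feasible.

Yes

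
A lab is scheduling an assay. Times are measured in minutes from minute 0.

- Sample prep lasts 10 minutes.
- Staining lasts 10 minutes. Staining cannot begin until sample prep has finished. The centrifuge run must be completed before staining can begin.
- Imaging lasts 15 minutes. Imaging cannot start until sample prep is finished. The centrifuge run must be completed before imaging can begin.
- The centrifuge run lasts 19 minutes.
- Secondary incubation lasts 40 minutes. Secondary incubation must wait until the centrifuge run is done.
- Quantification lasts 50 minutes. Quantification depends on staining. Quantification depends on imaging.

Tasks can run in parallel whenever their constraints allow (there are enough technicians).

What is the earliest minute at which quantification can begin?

The centrifuge run can start immediately at minute 0; it finishes at minute 19.
Nothing blocks sample prep, so it runs from minute 0 to minute 10.
Imaging needs all of sample prep (finishes minute 10); the centrifuge run (finishes minute 19). That puts its earliest start at minute 19; it finishes at 19 + 15 = minute 34.
Staining cannot start until sample prep (finishes minute 10); the centrifuge run (finishes minute 19). The controlling bound is minute 19, so staining finishes at 19 + 10 = minute 29.
Quantification waits on staining (finishes minute 29); imaging (finishes minute 34). The latest of these is minute 34, which is the earliest quantification can start.

34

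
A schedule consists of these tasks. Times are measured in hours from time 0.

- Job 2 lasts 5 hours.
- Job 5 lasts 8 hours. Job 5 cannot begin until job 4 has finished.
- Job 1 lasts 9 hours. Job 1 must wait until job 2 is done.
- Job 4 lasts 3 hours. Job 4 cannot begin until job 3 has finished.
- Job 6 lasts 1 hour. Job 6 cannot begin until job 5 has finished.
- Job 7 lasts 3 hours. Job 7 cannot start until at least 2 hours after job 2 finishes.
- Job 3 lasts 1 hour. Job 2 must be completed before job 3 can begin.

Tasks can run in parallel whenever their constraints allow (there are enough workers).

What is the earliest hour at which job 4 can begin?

Nothing blocks job 2, so it runs from hour 0 to hour 5.
After job 2 (finishes hour 5), job 3 can start at hour 5 and finishes at hour 6.
Job 4 waits on job 3 (finishes hour 6), so the earliest it can start is hour 6.

6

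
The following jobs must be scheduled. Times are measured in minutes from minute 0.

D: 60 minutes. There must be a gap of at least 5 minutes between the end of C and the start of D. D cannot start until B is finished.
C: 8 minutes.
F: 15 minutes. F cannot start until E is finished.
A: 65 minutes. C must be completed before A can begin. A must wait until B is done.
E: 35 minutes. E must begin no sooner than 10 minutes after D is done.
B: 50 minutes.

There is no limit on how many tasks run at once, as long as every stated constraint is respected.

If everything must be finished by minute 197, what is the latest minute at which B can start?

27

A must finish by minute 197; it takes 65 minutes, so it must start by 197 − 65 = minute 132.
To finish by minute 197, F (duration 15) must start no later than minute 182.
E feeds into F (must start by minute 182); so E must finish by minute 182 and therefore start by minute 147.
Since E (must start by minute 147, minus 10-minute gap → minute 137) depends on it, D must finish by minute 137. Backing off its 60-minute duration gives a latest start of minute 77.
B has several dependents: A (must start by minute 132); D (must start by minute 77). The earliest of those limits is minute 77, so B must start by 77 − 50 = minute 27.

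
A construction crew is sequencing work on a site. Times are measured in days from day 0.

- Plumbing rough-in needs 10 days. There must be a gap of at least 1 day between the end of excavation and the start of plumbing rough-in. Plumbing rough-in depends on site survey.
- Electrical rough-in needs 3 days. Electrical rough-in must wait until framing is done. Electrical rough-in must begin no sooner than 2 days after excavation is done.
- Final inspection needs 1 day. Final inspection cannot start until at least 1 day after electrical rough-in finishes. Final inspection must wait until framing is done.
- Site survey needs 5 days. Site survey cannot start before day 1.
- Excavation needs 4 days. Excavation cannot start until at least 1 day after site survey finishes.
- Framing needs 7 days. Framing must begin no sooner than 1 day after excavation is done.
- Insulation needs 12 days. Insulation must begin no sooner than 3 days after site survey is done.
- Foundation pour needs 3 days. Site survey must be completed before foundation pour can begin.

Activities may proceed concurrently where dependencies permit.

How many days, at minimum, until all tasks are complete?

24

Site survey waits on its own release at day 1, so it starts at day 1 and finishes at 1 + 5 = day 6.
After site survey (finishes day 6, plus 3-day gap → day 9), insulation can start at day 9 and finishes at day 21.
After site survey (finishes day 6), foundation pour can start at day 6 and finishes at day 9.
Excavation waits on site survey (finishes day 6, plus 1-day gap → day 7), so it starts at day 7 and finishes at 7 + 4 = day 11.
For plumbing rough-in: excavation (finishes day 11, plus 1-day gap → day 12); site survey (finishes day 6). Taking the maximum gives a start of day 12, and it finishes at 12 + 10 = day 22.
Framing cannot begin until excavation (finishes day 11, plus 1-day gap → day 12). It runs from day 12 to 12 + 7 = day 19.
Electrical rough-in cannot start until framing (finishes day 19); excavation (finishes day 11, plus 2-day gap → day 13). The controlling bound is day 19, so electrical rough-in finishes at 19 + 3 = day 22.
For final inspection: electrical rough-in (finishes day 22, plus 1-day gap → day 23); framing (finishes day 19). Taking the maximum gives a start of day 23, and it finishes at 23 + 1 = day 24.
All tasks are finished once the last one completes. Finish times: Site survey at 6, Excavation at 11, Foundation pour at 9, Framing at 19, Plumbing rough-in at 22, Electrical rough-in at 22, Insulation at 21, Final inspection at 24. The latest is day 24.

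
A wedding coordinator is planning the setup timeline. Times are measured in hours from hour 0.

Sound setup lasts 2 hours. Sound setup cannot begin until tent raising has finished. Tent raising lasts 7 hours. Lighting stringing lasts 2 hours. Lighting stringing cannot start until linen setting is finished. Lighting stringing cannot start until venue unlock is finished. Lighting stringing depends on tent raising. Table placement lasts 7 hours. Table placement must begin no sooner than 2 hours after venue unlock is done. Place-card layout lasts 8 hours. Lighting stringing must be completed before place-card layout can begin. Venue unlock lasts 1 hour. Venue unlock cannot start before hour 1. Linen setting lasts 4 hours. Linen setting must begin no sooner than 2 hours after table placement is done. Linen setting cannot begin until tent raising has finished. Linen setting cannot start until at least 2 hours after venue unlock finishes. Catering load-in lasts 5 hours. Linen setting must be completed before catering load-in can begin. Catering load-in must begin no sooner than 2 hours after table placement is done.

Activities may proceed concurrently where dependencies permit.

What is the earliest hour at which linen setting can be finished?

17

Tent raising has no prerequisites, so it starts at hour 0 and finishes at hour 7.
Venue unlock cannot begin until its own release at hour 1. It runs from hour 1 to 1 + 1 = hour 2.
After venue unlock (finishes hour 2, plus 2-hour gap → hour 4), table placement can start at hour 4 and finishes at hour 11.
Linen setting cannot start until table placement (finishes hour 11, plus 2-hour gap → hour 13); tent raising (finishes hour 7); venue unlock (finishes hour 2, plus 2-hour gap → hour 4). The controlling bound is hour 13, so linen setting finishes at 13 + 4 = hour 17.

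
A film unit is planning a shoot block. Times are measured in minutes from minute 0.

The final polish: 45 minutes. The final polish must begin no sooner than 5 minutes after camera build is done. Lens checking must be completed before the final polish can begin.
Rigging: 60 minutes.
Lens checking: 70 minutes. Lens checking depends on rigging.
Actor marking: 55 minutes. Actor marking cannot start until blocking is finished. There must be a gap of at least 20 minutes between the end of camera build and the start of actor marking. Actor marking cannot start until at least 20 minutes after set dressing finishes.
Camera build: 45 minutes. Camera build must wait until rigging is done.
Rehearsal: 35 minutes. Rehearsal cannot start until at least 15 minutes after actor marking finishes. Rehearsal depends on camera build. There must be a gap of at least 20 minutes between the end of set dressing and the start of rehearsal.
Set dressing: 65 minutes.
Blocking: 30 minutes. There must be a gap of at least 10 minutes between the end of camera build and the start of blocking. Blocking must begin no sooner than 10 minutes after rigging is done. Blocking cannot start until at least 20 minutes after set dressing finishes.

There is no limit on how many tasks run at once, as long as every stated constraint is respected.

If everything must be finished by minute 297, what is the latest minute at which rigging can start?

Nothing follows rehearsal; the deadline of minute 297 is its only limit. It must start by 297 − 35 = minute 262.
Since rehearsal (must start by minute 262, minus 15-minute gap → minute 247) depends on it, actor marking must finish by minute 247. Backing off its 55-minute duration gives a latest start of minute 192.
Since actor marking (must start by minute 192) depends on it, blocking must finish by minute 192. Backing off its 30-minute duration gives a latest start of minute 162.
The final polish must finish by minute 297; it takes 45 minutes, so it must start by 297 − 45 = minute 252.
For camera build: blocking (must start by minute 162, minus 10-minute gap → minute 152); actor marking (must start by minute 192, minus 20-minute gap → minute 172); rehearsal (must start by minute 262); the final polish (must start by minute 252, minus 5-minute gap → minute 247). The most restrictive is minute 152; with a 45-minute duration, camera build must start by minute 107.
Lens checking has to be done before the final polish (must start by minute 252). That means finishing by minute 252, i.e. starting by 252 − 70 = minute 182.
For rigging: camera build (must start by minute 107); lens checking (must start by minute 182); blocking (must start by minute 162, minus 10-minute gap → minute 152). The most restrictive is minute 107; with a 60-minute duration, rigging must start by minute 47.

47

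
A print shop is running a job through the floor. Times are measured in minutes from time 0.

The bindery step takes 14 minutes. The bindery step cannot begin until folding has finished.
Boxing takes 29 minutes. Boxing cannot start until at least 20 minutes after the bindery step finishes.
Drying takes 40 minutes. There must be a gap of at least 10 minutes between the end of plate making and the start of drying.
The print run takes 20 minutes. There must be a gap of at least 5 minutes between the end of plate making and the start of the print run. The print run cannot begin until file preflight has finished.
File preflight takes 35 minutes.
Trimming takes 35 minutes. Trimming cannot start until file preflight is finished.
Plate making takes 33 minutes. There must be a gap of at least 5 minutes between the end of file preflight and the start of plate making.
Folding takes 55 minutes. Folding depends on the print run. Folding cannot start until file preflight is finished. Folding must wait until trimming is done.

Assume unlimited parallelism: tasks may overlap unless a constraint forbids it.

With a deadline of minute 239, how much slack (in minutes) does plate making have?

File preflight can start immediately at minute 0; it finishes at minute 35.
Plate making waits on file preflight (finishes minute 35, plus 5-minute gap → minute 40), so it starts at minute 40 and finishes at 40 + 33 = minute 73.

Working backward from the deadline:
To finish by minute 239, boxing (duration 29) must start no later than minute 210.
The bindery step must finish before boxing (must start by minute 210, minus 20-minute gap → minute 190). With a 14-minute duration, the bindery step must start by 190 − 14 = minute 176.
Folding has to be done before the bindery step (must start by minute 176). That means finishing by minute 176, i.e. starting by 176 − 55 = minute 121.
The print run has to be done before folding (must start by minute 121). That means finishing by minute 121, i.e. starting by 121 − 20 = minute 101.
Drying must finish by minute 239; it takes 40 minutes, so it must start by 239 − 40 = minute 199.
Plate making must finish in time for the print run (must start by minute 101, minus 5-minute gap → minute 96); drying (must start by minute 199, minus 10-minute gap → minute 189). The tightest is minute 96, so plate making must start by 96 − 33 = minute 63.
So plate making can start as early as minute 40 and as late as minute 63, giving 63 − 40 = 23 minutes of slack.

23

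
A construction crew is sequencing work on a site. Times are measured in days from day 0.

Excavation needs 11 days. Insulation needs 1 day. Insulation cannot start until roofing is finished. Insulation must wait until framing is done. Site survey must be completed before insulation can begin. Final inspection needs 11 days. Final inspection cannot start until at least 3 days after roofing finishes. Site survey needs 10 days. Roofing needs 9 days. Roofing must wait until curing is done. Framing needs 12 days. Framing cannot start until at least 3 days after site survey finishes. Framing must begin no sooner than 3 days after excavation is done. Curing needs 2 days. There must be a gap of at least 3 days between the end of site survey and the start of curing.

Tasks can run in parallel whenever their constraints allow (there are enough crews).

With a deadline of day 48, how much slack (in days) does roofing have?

Nothing blocks site survey, so it runs from day 0 to day 10.
Curing waits on site survey (finishes day 10, plus 3-day gap → day 13), so it starts at day 13 and finishes at 13 + 2 = day 15.
Roofing waits on curing (finishes day 15), so it starts at day 15 and finishes at 15 + 9 = day 24.

Working backward from the deadline:
Insulation has no dependents, so it just needs to finish by day 48. Starting by 48 − 1 = day 47 achieves that.
To finish by day 48, final inspection (duration 11) must start no later than day 37.
Roofing must finish in time for insulation (must start by day 47); final inspection (must start by day 37, minus 3-day gap → day 34). The tightest is day 34, so roofing must start by 34 − 9 = day 25.
So roofing can start as early as day 15 and as late as day 25, giving 25 − 15 = 10 days of slack.

10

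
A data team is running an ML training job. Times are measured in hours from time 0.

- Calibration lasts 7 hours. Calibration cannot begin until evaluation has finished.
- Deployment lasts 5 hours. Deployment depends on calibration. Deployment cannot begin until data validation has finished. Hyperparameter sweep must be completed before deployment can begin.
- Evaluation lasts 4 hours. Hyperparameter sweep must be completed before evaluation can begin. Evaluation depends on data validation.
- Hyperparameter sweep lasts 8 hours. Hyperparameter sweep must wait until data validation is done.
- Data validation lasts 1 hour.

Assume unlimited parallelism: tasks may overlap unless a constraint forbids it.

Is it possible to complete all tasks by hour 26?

Data validation has no prerequisites, so it starts at hour 0 and finishes at hour 1.
Hyperparameter sweep waits on data validation (finishes hour 1), so it starts at hour 1 and finishes at 1 + 8 = hour 9.
Evaluation needs all of hyperparameter sweep (finishes hour 9); data validation (finishes hour 1). That puts its earliest start at hour 9; it finishes at 9 + 4 = hour 13.
After evaluation (finishes hour 13), calibration can start at hour 13 and finishes at hour 20.
Deployment cannot start until calibration (finishes hour 20); data validation (finishes hour 1); hyperparameter sweep (finishes hour 9). The controlling bound is hour 20, so deployment finishes at 20 + 5 = hour 25.
Every task is finished by hour 25, which is no later than the deadline of 26, so the schedule is feasible.

Yes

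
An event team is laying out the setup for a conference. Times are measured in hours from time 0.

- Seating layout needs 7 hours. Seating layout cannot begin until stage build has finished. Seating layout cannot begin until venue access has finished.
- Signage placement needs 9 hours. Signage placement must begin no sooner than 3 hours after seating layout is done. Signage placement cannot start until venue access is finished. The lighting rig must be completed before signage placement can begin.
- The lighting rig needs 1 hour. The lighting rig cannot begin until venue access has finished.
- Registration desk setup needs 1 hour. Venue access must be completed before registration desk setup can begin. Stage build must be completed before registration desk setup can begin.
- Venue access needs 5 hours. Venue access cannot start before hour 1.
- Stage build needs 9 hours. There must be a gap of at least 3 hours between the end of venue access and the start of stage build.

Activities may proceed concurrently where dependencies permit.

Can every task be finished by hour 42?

After its own release at hour 1, venue access can start at hour 1 and finishes at hour 6.
The lighting rig waits on venue access (finishes hour 6), so it starts at hour 6 and finishes at 6 + 1 = hour 7.
After venue access (finishes hour 6, plus 3-hour gap → hour 9), stage build can start at hour 9 and finishes at hour 18.
Registration desk setup has to wait for venue access (finishes hour 6); stage build (finishes hour 18). The latest of these is hour 18, so registration desk setup runs hour 18 to 18 + 1 = hour 19.
Seating layout cannot start until stage build (finishes hour 18); venue access (finishes hour 6). The controlling bound is hour 18, so seating layout finishes at 18 + 7 = hour 25.
Signage placement has to wait for seating layout (finishes hour 25, plus 3-hour gap → hour 28); venue access (finishes hour 6); the lighting rig (finishes hour 7). The latest of these is hour 28, so signage placement runs hour 28 to 28 + 9 = hour 37.
Every task is finished by hour 37, which is no later than the deadline of 42, so the schedule is feasible.

Yes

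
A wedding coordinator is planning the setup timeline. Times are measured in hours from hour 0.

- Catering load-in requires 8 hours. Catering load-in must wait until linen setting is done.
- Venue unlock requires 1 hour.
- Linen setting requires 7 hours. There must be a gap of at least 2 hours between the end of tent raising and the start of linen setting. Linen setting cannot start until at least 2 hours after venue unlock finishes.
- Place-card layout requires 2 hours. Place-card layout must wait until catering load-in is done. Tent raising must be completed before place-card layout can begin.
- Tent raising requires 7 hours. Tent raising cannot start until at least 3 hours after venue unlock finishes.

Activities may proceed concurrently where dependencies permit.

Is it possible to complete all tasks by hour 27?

No

Venue unlock has no prerequisites, so it starts at hour 0 and finishes at hour 1.
After venue unlock (finishes hour 1, plus 3-hour gap → hour 4), tent raising can start at hour 4 and finishes at hour 11.
Linen setting has to wait for tent raising (finishes hour 11, plus 2-hour gap → hour 13); venue unlock (finishes hour 1, plus 2-hour gap → hour 3). The latest of these is hour 13, so linen setting runs hour 13 to 13 + 7 = hour 20.
After linen setting (finishes hour 20), catering load-in can start at hour 20 and finishes at hour 28.
For place-card layout: catering load-in (finishes hour 28); tent raising (finishes hour 11). Taking the maximum gives a start of hour 28, and it finishes at 28 + 2 = hour 30.
The earliest everything can be done is hour 30, which is after the deadline of 27, so it is not possible.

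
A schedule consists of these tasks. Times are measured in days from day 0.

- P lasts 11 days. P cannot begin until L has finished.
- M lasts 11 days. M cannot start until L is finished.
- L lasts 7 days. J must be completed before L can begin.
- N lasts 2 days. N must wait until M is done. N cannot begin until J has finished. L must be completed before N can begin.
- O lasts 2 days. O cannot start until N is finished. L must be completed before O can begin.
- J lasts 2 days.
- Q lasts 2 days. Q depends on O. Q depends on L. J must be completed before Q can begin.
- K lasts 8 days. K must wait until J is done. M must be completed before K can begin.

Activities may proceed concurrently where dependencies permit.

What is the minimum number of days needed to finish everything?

J can start immediately at day 0; it finishes at day 2.
L cannot begin until J (finishes day 2). It runs from day 2 to 2 + 7 = day 9.
After L (finishes day 9), P can start at day 9 and finishes at day 20.
M waits on L (finishes day 9), so it starts at day 9 and finishes at 9 + 11 = day 20.
For N: M (finishes day 20); J (finishes day 2); L (finishes day 9). Taking the maximum gives a start of day 20, and it finishes at 20 + 2 = day 22.
For O: N (finishes day 22); L (finishes day 9). Taking the maximum gives a start of day 22, and it finishes at 22 + 2 = day 24.
For Q: O (finishes day 24); L (finishes day 9); J (finishes day 2). Taking the maximum gives a start of day 24, and it finishes at 24 + 2 = day 26.
K has to wait for J (finishes day 2); M (finishes day 20). The latest of these is day 20, so K runs day 20 to 20 + 8 = day 28.
All tasks are finished once the last one completes. Finish times: J at 2, K at 28, L at 9, M at 20, N at 22, O at 24, P at 20, Q at 26. The latest is day 28.

28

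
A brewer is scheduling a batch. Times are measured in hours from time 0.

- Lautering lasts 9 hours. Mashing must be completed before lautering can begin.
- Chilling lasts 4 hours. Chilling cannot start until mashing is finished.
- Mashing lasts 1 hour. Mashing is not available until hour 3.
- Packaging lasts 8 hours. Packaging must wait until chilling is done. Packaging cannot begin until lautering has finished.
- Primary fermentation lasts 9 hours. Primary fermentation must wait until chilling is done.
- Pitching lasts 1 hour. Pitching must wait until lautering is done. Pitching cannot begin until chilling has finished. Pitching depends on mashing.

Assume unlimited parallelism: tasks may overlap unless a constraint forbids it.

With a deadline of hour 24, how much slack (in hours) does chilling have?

Mashing cannot begin until its own release at hour 3. It runs from hour 3 to 3 + 1 = hour 4.
Chilling cannot begin until mashing (finishes hour 4). It runs from hour 4 to 4 + 4 = hour 8.

Working backward from the deadline:
Pitching must finish by hour 24; it takes 1 hour, so it must start by 24 − 1 = hour 23.
To finish by hour 24, packaging (duration 8) must start no later than hour 16.
Primary fermentation must finish by hour 24; it takes 9 hours, so it must start by 24 − 9 = hour 15.
Chilling must finish in time for pitching (must start by hour 23); primary fermentation (must start by hour 15); packaging (must start by hour 16). The tightest is hour 15, so chilling must start by 15 − 4 = hour 11.
So chilling can start as early as hour 4 and as late as hour 11, giving 11 − 4 = 7 hours of slack.

7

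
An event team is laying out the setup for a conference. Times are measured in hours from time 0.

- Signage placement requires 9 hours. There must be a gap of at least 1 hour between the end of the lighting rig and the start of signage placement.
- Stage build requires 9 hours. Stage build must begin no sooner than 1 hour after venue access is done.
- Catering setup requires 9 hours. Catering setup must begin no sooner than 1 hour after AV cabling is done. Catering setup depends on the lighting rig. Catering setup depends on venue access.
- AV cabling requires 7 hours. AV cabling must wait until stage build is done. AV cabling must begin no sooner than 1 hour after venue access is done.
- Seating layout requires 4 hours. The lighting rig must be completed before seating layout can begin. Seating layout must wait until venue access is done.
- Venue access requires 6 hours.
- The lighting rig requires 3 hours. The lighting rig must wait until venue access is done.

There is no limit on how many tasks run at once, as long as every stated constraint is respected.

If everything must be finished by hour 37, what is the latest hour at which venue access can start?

4

Catering setup has no dependents, so it just needs to finish by hour 37. Starting by 37 − 9 = hour 28 achieves that.
AV cabling must finish before catering setup (must start by hour 28, minus 1-hour gap → hour 27). With a 7-hour duration, AV cabling must start by 27 − 7 = hour 20.
Stage build must finish before AV cabling (must start by hour 20). With a 9-hour duration, stage build must start by 20 − 9 = hour 11.
To finish by hour 37, seating layout (duration 4) must start no later than hour 33.
Signage placement must finish by hour 37; it takes 9 hours, so it must start by 37 − 9 = hour 28.
The lighting rig feeds seating layout (must start by hour 33); signage placement (must start by hour 28, minus 1-hour gap → hour 27); catering setup (must start by hour 28). Taking the minimum, the lighting rig must finish by hour 27 and start by 27 − 3 = hour 24.
Venue access must finish in time for stage build (must start by hour 11, minus 1-hour gap → hour 10); the lighting rig (must start by hour 24); AV cabling (must start by hour 20, minus 1-hour gap → hour 19); seating layout (must start by hour 33); catering setup (must start by hour 28). The tightest is hour 10, so venue access must start by 10 − 6 = hour 4.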